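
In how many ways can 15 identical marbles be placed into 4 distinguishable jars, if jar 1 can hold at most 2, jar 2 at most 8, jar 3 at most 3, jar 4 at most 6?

30

By stars and bars, unrestricted non-negative solutions to x_1+…+x_4 = 15 number C(15+3,3) = 816.
Subtract solutions that violate a single cap (substitute x_i' = x_i − (cap_i+1)): x_1 ≥ 3 gives C(15,3) = 455; x_2 ≥ 9 gives C(9,3) = 84; x_3 ≥ 4 gives C(14,3) = 364; x_4 ≥ 7 gives C(11,3) = 165. Together 1068.
Add back pairs where two caps are both exceeded: 20 + 165 + 56 + 10 + 0 + 35 = 286.
Subtract triples: 0 + 0 + 4 + 0 = 4.
By inclusion–exclusion the count is 816 − 1068 + 286 − 4 = 30.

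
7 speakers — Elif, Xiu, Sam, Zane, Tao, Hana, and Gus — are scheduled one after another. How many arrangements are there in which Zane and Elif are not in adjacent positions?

3600

There are 7! = 5040 arrangements in all. If Zane and Elif are adjacent, merging them into one block gives 2·(6)! = 1440 arrangements.
Complementary counting: 5040 − 1440 = 3600.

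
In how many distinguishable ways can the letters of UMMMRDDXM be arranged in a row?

7560

UMMMRDDXM has 9 letters with D appearing twice and M appearing 4 times.
Dividing 9! = 362880 by 4!·2! = 48 for the repeated letters gives 7560.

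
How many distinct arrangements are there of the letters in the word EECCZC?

60

EECCZC has 6 letters with C appearing 3 times and E appearing twice.
So there are 6! / (3!·2!) = 60 distinguishable arrangements.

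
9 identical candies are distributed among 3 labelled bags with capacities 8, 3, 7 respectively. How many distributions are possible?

30

By stars and bars, unrestricted non-negative solutions to x_1+…+x_3 = 9 number C(9+2,2) = 55.
Subtract solutions that violate a single cap (substitute x_i' = x_i − (cap_i+1)): x_1 ≥ 9 gives C(2,2) = 1; x_2 ≥ 4 gives C(7,2) = 21; x_3 ≥ 8 gives C(3,2) = 3. Together 25.
No two caps can be exceeded simultaneously, so the pair terms are all 0.
By inclusion–exclusion the count is 55 − 25 + 0 = 30.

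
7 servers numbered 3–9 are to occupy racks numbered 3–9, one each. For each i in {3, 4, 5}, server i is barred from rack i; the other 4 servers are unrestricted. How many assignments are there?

3216

Let Aᵢ (for i ∈ {3, 4, 5}) be the placements that put server i in its forbidden rack. Any j of these fix j positions, leaving (7−j)! ways to fill the rest, and there are C(3,j) ways to pick which j.
By inclusion–exclusion, the number of valid placements is Σ_{j=0}^{3} (−1)^j C(3,j)·(7−j)!.
Computing: 5040 − 2160 + 360 − 24 = 3216.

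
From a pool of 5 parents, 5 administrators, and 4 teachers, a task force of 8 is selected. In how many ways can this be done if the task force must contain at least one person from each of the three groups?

Total 8-person selections from all 14: C(14,8) = 3003.
Selections missing a whole group: no parents → C(9,8) = 9; no administrators → C(9,8) = 9; no teachers → C(10,8) = 45.
Add back selections omitting two groups (i.e. drawn from a single group): C(5,8) + C(5,8) + C(4,8) = 0.
By inclusion–exclusion: 3003 − 63 + 0 = 2940.

2940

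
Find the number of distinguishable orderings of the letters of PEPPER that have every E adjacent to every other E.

20

Treat the 2 copies of E as a single block. The multiset to arrange is then {EE, P, P, P, R}, 5 items in all.
That gives (5)!/(3!) = 20 arrangements.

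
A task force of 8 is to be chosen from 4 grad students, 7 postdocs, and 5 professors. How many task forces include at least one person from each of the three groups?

Total 8-person selections from all 16: C(16,8) = 12870.
Selections missing a whole group: no grad students → C(12,8) = 495; no postdocs → C(9,8) = 9; no professors → C(11,8) = 165.
Add back selections omitting two groups (i.e. drawn from a single group): C(4,8) + C(7,8) + C(5,8) = 0.
By inclusion–exclusion: 12870 − 669 + 0 = 12201.

12201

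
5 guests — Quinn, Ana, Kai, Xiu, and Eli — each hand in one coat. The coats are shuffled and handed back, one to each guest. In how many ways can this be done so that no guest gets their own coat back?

Count assignments avoiding every fixed point. For any j of the 5 guests fixed to their own coat, the other 5−j can be arranged in (5−j)! ways.
By inclusion–exclusion this is Σ_{j=0}^{5} (−1)^j C(5,j)·(5−j)!.
Computing: 120 − 120 + 60 − 20 + 5 − 1 = 44.

44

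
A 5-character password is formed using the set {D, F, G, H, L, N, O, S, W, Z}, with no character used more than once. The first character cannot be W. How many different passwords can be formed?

27216

The first character has 10−1 = 9 choices (anything except W).
The remaining 4 characters are filled from the other 9 symbols without repetition: 9 × 8 × 7 × 6 = 3024.
Total: 9 × 3024 = 27216.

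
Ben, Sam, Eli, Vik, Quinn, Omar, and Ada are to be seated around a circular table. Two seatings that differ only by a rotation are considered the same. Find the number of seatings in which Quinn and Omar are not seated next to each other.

480

Without the restriction there are (6)! = 720 seatings.
Seatings with Quinn beside Omar: treat them as a block with 2 internal orders, giving 2 × (5)! = 240.
Subtracting, 720 − 240 = 480.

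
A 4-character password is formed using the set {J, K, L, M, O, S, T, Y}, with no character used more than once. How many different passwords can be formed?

Choose and order 4 of the 8 symbols: the first character has 8 options, the next 7, then 6, 5.
8 × 7 × 6 × 5 = 1680.

1680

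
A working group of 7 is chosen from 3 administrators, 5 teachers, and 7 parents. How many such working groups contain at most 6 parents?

Split by how many parents are chosen (0 through 6).
Sum: C(7,0)·C(8,7) + C(7,1)·C(8,6) + C(7,2)·C(8,5) + C(7,3)·C(8,4) + C(7,4)·C(8,3) + C(7,5)·C(8,2) + C(7,6)·C(8,1) = 8 + 196 + 1176 + 2450 + 1960 + 588 + 56 = 6434.

6434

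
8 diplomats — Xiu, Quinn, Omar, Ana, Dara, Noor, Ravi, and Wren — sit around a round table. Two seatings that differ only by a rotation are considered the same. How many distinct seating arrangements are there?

Fix one person's seat to break rotational symmetry; the remaining 7 people can be arranged in (7)! = 5040 ways.

5040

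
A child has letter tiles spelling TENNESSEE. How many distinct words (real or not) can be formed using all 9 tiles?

Letter multiplicities in TENNESSEE: E×4, N×2, S×2, T×1.
The number of distinct arrangements is 9!/(4!·2!·2!) = 362880/96 = 3780.

3780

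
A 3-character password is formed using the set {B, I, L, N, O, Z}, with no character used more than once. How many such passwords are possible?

120

Choose and order 3 of the 6 symbols: the first character has 6 options, the next 5, then 4.
That product is 6 × 5 × 4 = 120.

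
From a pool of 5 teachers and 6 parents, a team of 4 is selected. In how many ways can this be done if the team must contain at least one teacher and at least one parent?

310

Total 4-person selections from all 11: C(11,4) = 330.
Selections missing a whole group: no teachers → C(6,4) = 15; no parents → C(5,4) = 5.
Both groups omitted at once is impossible, so 330 − 20 = 310.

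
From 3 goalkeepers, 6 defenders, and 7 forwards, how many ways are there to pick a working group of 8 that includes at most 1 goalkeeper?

6435

Split by how many goalkeepers are chosen (0 through 1).
Sum: C(3,0)·C(13,8) + C(3,1)·C(13,7) = 1287 + 5148 = 6435.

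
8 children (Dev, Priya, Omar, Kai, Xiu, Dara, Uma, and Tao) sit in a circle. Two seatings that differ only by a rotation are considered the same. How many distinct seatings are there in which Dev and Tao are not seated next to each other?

3600

Without the restriction there are (7)! = 5040 seatings.
Seatings with Dev beside Tao: treat them as a block with 2 internal orders, giving 2 × (6)! = 1440.
Subtracting, 5040 − 1440 = 3600.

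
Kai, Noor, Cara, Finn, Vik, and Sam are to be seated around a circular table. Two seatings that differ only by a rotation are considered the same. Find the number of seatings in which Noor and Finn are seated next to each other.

Treat {Noor, Finn} as one unit (2 internal orders) and seat the resulting 5 units around the table: (4)! circular arrangements.
So 2 × (4)! = 2 × 24 = 48.

48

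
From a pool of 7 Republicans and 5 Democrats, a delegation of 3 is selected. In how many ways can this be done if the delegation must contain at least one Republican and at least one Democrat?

175

With no constraint there are C(12,3) = 220 possible selections.
Subtract selections that omit an entire group: no Republicans → C(5,3) = 10; no Democrats → C(7,3) = 35.
Both groups omitted at once is impossible, so 220 − 45 = 175.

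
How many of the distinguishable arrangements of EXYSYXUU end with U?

1260

With the last slot taken by U, it remains to arrange the other 7 letters (EXYSYXU).
Those 7 letters have X appearing twice and Y appearing twice, giving (7)!/(2!·2!) = 1260.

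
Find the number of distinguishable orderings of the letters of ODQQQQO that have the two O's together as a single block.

Treat the 2 copies of O as a single block. The multiset to arrange is then {OO, D, Q, Q, Q, Q}, 6 items in all.
That gives (6)!/(4!) = 30 arrangements.

30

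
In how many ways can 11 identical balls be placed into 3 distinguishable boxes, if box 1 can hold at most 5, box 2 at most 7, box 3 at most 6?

32

Without the upper bounds there are C(13,2) = 78 ways to split 11 among 3 boxes.
Subtract solutions that violate a single cap (substitute x_i' = x_i − (cap_i+1)): x_1 ≥ 6 gives C(7,2) = 21; x_2 ≥ 8 gives C(5,2) = 10; x_3 ≥ 7 gives C(6,2) = 15. Together 46.
No two caps can be exceeded simultaneously, so the pair terms are all 0.
By inclusion–exclusion the count is 78 − 46 + 0 = 32.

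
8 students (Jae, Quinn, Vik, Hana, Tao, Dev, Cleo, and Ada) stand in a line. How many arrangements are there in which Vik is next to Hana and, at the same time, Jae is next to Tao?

2880

Treat {Vik,Hana} as one block (2 orders) and {Jae,Tao} as another (2 orders).
That leaves 6 units to arrange: 2 × 2 × 6! = 4 × 720 = 2880.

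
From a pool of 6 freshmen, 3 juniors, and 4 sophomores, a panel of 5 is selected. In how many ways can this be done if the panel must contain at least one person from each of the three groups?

With no constraint there are C(13,5) = 1287 possible selections.
Subtract selections that omit an entire group: no freshmen → C(7,5) = 21; no juniors → C(10,5) = 252; no sophomores → C(9,5) = 126.
Add back selections omitting two groups (i.e. drawn from a single group): C(6,5) + C(3,5) + C(4,5) = 6.
By inclusion–exclusion: 1287 − 399 + 6 = 894.

894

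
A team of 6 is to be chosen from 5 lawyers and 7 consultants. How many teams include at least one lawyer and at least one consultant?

917

With no constraint there are C(12,6) = 924 possible selections.
Selections missing a whole group: no lawyers → C(7,6) = 7; no consultants → C(5,6) = 0.
Both groups omitted at once is impossible, so 924 − 7 = 917.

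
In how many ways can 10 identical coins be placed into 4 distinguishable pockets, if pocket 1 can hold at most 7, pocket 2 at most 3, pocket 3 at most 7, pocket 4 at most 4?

130

Ignoring the caps, the number of non-negative solutions to x_1+…+x_4 = 10 is C(13,3) = 286.
Subtract solutions that violate a single cap (substitute x_i' = x_i − (cap_i+1)): x_1 ≥ 8 gives C(5,3) = 10; x_2 ≥ 4 gives C(9,3) = 84; x_3 ≥ 8 gives C(5,3) = 10; x_4 ≥ 5 gives C(8,3) = 56. Together 160.
Add back pairs where two caps are both exceeded: 0 + 0 + 0 + 0 + 4 + 0 = 4.
By inclusion–exclusion the count is 286 − 160 + 4 = 130.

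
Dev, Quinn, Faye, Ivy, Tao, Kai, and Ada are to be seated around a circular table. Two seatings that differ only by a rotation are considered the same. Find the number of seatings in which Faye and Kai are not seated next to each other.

480

All circular seatings of 7 people number (6)! = 720.
Seatings with Faye beside Kai: treat them as a block with 2 internal orders, giving 2 × (5)! = 240.
Subtracting, 720 − 240 = 480.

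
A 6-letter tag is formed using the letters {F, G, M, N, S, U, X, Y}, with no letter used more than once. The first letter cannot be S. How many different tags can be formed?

The first letter has 8−1 = 7 choices (anything except S).
The remaining 5 letters are filled from the other 7 symbols without repetition: 7 × 6 × 5 × 4 × 3 = 2520.
Total: 7 × 2520 = 17640.

17640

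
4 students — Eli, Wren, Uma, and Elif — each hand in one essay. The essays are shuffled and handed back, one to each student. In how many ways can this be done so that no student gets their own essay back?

9

Let Aᵢ be the assignments in which student i gets their own essay. We want the size of the complement of A₁∪…∪A_4.
By inclusion–exclusion this is Σ_{j=0}^{4} (−1)^j C(4,j)·(4−j)!.
Computing: 24 − 24 + 12 − 4 + 1 = 9.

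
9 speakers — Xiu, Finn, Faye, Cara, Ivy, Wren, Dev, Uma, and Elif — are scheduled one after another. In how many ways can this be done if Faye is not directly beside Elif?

There are 9! = 362880 arrangements in all. If Faye and Elif are adjacent, merging them into one block gives 2·(8)! = 80640 arrangements.
So 362880 − 80640 = 282240 arrangements keep them apart.

282240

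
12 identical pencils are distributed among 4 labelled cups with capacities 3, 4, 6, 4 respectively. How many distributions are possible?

50

By stars and bars, unrestricted non-negative solutions to x_1+…+x_4 = 12 number C(12+3,3) = 455.
Subtract solutions that violate a single cap (substitute x_i' = x_i − (cap_i+1)): x_1 ≥ 4 gives C(11,3) = 165; x_2 ≥ 5 gives C(10,3) = 120; x_3 ≥ 7 gives C(8,3) = 56; x_4 ≥ 5 gives C(10,3) = 120. Together 461.
Add back pairs where two caps are both exceeded: 20 + 4 + 20 + 1 + 10 + 1 = 56.
By inclusion–exclusion the count is 455 − 461 + 56 = 50.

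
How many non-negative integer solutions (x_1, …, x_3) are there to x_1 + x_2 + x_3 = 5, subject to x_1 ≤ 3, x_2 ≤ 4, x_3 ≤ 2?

Ignoring the caps, the number of non-negative solutions to x_1+…+x_3 = 5 is C(7,2) = 21.
Subtract solutions that violate a single cap (substitute x_i' = x_i − (cap_i+1)): x_1 ≥ 4 gives C(3,2) = 3; x_2 ≥ 5 gives C(2,2) = 1; x_3 ≥ 3 gives C(4,2) = 6. Together 10.
No two caps can be exceeded simultaneously, so the pair terms are all 0.
By inclusion–exclusion the count is 21 − 10 + 0 = 11.

11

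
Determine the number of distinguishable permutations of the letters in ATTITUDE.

ATTITUDE has 8 letters with T appearing 3 times.
So there are 8! / (3!) = 6720 distinguishable arrangements.

6720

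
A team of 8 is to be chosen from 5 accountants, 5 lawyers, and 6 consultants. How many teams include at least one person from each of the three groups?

12495

With no constraint there are C(16,8) = 12870 possible selections.
Subtract selections that omit an entire group: no accountants → C(11,8) = 165; no lawyers → C(11,8) = 165; no consultants → C(10,8) = 45.
Add back selections omitting two groups (i.e. drawn from a single group): C(5,8) + C(5,8) + C(6,8) = 0.
By inclusion–exclusion: 12870 − 375 + 0 = 12495.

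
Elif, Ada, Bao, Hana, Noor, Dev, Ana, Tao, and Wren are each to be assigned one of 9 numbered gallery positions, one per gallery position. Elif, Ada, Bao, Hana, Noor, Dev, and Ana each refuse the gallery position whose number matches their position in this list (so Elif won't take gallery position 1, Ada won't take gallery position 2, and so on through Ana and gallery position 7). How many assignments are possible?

165016

Let Aᵢ (for 1 ≤ i ≤ 7) be the placements that put person i in their forbidden gallery position. Any j of these fix j positions, leaving (9−j)! ways to fill the rest, and there are C(7,j) ways to pick which j.
By inclusion–exclusion, the number of valid placements is Σ_{j=0}^{7} (−1)^j C(7,j)·(9−j)!.
Computing: 362880 − 282240 + 105840 − 25200 + 4200 − 504 + 42 − 2 = 165016.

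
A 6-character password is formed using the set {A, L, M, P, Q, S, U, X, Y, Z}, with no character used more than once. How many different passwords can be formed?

151200

With no repetition, fill the 6 characters in order: 10 choices, then 9, down to 5.
That product is 10 × 9 × 8 × 7 × 6 × 5 = 151200.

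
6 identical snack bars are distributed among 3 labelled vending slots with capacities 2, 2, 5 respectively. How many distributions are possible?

8

By stars and bars, unrestricted non-negative solutions to x_1+…+x_3 = 6 number C(6+2,2) = 28.
Subtract solutions that violate a single cap (substitute x_i' = x_i − (cap_i+1)): x_1 ≥ 3 gives C(5,2) = 10; x_2 ≥ 3 gives C(5,2) = 10; x_3 ≥ 6 gives C(2,2) = 1. Together 21.
Add back pairs where two caps are both exceeded: 1 + 0 + 0 = 1.
By inclusion–exclusion the count is 28 − 21 + 1 = 8.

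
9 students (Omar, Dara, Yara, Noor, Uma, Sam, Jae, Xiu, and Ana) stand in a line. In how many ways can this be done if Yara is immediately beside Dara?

80640

Glue Yara and Dara into one block (2 internal orders), leaving 8 units to arrange in a row.
That gives 2 × 8! = 2 × 40320 = 80640.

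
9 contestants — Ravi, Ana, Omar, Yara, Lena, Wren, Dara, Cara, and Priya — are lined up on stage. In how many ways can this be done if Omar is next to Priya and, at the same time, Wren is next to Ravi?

Treat {Omar,Priya} as one block (2 orders) and {Wren,Ravi} as another (2 orders).
That leaves 7 units to arrange: 2 × 2 × 7! = 4 × 5040 = 20160.

20160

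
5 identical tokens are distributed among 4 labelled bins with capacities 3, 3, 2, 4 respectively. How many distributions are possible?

37

By stars and bars, unrestricted non-negative solutions to x_1+…+x_4 = 5 number C(5+3,3) = 56.
Subtract solutions that violate a single cap (substitute x_i' = x_i − (cap_i+1)): x_1 ≥ 4 gives C(4,3) = 4; x_2 ≥ 4 gives C(4,3) = 4; x_3 ≥ 3 gives C(5,3) = 10; x_4 ≥ 5 gives C(3,3) = 1. Together 19.
No two caps can be exceeded simultaneously, so the pair terms are all 0.
By inclusion–exclusion the count is 56 − 19 + 0 = 37.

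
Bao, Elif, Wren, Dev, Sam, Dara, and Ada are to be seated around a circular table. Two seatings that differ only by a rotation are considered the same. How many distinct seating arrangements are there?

720

Fix one person's seat to break rotational symmetry; the remaining 6 people can be arranged in (6)! = 720 ways.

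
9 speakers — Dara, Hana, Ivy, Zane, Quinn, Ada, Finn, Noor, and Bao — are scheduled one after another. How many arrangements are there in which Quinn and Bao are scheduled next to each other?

80640

Treat {Quinn, Bao} as a single unit. There are 8 units to order, and the pair itself can be ordered 2 ways.
So the count is 2·(8)! = 80640.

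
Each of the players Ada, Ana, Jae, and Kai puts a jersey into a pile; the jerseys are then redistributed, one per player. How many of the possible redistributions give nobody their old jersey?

9

Count assignments avoiding every fixed point. For any j of the 4 players fixed to their old jersey, the other 4−j can be arranged in (4−j)! ways.
By inclusion–exclusion this is Σ_{j=0}^{4} (−1)^j C(4,j)·(4−j)!.
Computing: 24 − 24 + 12 − 4 + 1 = 9.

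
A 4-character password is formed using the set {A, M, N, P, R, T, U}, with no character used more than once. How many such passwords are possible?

This is a permutation of 4 out of 7: P(7,4) = 7!/3!.
That product is 7 × 6 × 5 × 4 = 840.

840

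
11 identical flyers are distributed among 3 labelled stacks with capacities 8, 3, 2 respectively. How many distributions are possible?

Without the upper bounds there are C(13,2) = 78 ways to split 11 among 3 stacks.
Subtract solutions that violate a single cap (substitute x_i' = x_i − (cap_i+1)): x_1 ≥ 9 gives C(4,2) = 6; x_2 ≥ 4 gives C(9,2) = 36; x_3 ≥ 3 gives C(10,2) = 45. Together 87.
Add back pairs where two caps are both exceeded: 0 + 0 + 15 = 15.
By inclusion–exclusion the count is 78 − 87 + 15 = 6.

6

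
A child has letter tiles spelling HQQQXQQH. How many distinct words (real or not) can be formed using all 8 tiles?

168

Letter multiplicities in HQQQXQQH: H×2, Q×5, X×1.
Dividing 8! = 40320 by 5!·2! = 240 for the repeated letters gives 168.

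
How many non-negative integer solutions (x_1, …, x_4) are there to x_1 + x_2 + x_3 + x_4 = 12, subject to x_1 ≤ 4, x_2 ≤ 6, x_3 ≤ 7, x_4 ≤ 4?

By stars and bars, unrestricted non-negative solutions to x_1+…+x_4 = 12 number C(12+3,3) = 455.
Subtract solutions that violate a single cap (substitute x_i' = x_i − (cap_i+1)): x_1 ≥ 5 gives C(10,3) = 120; x_2 ≥ 7 gives C(8,3) = 56; x_3 ≥ 8 gives C(7,3) = 35; x_4 ≥ 5 gives C(10,3) = 120. Together 331.
Add back pairs where two caps are both exceeded: 1 + 0 + 10 + 0 + 1 + 0 = 12.
By inclusion–exclusion the count is 455 − 331 + 12 = 136.

136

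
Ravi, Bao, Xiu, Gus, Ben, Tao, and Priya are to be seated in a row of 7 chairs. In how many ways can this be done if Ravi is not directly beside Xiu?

Of the 7! = 5040 arrangements, those with Ravi and Xiu adjacent number 2 × 6! = 1440 (treat the pair as a block with 2 internal orders).
Complementary counting: 5040 − 1440 = 3600.

3600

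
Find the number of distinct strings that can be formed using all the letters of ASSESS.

30

ASSESS has 6 letters with S appearing 4 times.
Dividing 6! = 720 by 4! = 24 for the repeated letters gives 30.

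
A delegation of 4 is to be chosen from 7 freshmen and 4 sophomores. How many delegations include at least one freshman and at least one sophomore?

294

With no constraint there are C(11,4) = 330 possible selections.
Selections missing a whole group: no freshmen → C(4,4) = 1; no sophomores → C(7,4) = 35.
Both groups omitted at once is impossible, so 330 − 36 = 294.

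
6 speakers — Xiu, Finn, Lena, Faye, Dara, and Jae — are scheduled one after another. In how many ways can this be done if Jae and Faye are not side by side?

Of the 6! = 720 arrangements, those with Jae and Faye adjacent number 2 × 5! = 240 (treat the pair as a block with 2 internal orders).
Complementary counting: 720 − 240 = 480.

480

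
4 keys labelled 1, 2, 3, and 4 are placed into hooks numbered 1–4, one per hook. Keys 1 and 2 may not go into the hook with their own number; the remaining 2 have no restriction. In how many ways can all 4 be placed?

14

Let Aᵢ (for i ∈ {1, 2}) be the placements that put key i in its forbidden hook. Any j of these fix j positions, leaving (4−j)! ways to fill the rest, and there are C(2,j) ways to pick which j.
By inclusion–exclusion, the number of valid placements is Σ_{j=0}^{2} (−1)^j C(2,j)·(4−j)!.
Computing: 24 − 12 + 2 = 14.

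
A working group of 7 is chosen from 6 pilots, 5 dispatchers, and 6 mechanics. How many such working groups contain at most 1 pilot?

Split by how many pilots are chosen (0 through 1).
Sum: C(6,0)·C(11,7) + C(6,1)·C(11,6) = 330 + 2772 = 3102.

3102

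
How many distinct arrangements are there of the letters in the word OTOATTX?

420

The 7 letters of OTOATTX have repeats: O appearing twice and T appearing 3 times.
Dividing 7! = 5040 by 3!·2! = 12 for the repeated letters gives 420.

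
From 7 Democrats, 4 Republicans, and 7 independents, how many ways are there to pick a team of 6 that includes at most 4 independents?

Split by how many independents are chosen (0 through 4).
Sum: C(7,0)·C(11,6) + C(7,1)·C(11,5) + C(7,2)·C(11,4) + C(7,3)·C(11,3) + C(7,4)·C(11,2) = 462 + 3234 + 6930 + 5775 + 1925 = 18326.

18326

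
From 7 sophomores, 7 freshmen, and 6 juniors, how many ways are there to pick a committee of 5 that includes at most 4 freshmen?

Split by how many freshmen are chosen (0 through 4).
Sum: C(7,0)·C(13,5) + C(7,1)·C(13,4) + C(7,2)·C(13,3) + C(7,3)·C(13,2) + C(7,4)·C(13,1) = 1287 + 5005 + 6006 + 2730 + 455 = 15483.

15483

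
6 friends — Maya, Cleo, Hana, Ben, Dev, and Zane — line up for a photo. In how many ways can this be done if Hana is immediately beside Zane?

240

Treat {Hana, Zane} as a single unit. There are 5 units to order, and the pair itself can be ordered 2 ways.
That gives 2 × 5! = 2 × 120 = 240.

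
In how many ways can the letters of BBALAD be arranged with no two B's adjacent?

120

There are 6!/(2!·2!) = 180 arrangements of BBALAD in total.
Arrangements with the B's together: treat BB as one letter, giving (5)!/(2!) = 60.
Hence 180 − 60 = 120.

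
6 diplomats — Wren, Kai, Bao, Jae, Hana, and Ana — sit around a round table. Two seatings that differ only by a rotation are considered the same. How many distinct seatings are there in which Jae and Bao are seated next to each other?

48

Treat {Jae, Bao} as one unit (2 internal orders) and seat the resulting 5 units around the table: (4)! circular arrangements.
So 2 × (4)! = 2 × 24 = 48.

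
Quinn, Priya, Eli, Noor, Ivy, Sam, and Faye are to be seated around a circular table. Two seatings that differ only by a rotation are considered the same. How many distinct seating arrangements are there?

Around a circle, 7 distinct people have 7!/7 = (6)! = 720 rotationally distinct seatings.

720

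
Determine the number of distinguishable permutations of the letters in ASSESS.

Letter multiplicities in ASSESS: A×1, E×1, S×4.
The number of distinct arrangements is 6!/(4!) = 720/24 = 30.

30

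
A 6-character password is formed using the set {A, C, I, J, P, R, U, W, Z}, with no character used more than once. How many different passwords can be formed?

60480

With no repetition, fill the 6 characters in order: 9 choices, then 8, down to 4.
9 × 8 × 7 × 6 × 5 × 4 = 60480.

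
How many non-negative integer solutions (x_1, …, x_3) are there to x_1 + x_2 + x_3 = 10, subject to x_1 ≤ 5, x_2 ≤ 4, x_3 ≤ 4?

By stars and bars, unrestricted non-negative solutions to x_1+…+x_3 = 10 number C(10+2,2) = 66.
Subtract solutions that violate a single cap (substitute x_i' = x_i − (cap_i+1)): x_1 ≥ 6 gives C(6,2) = 15; x_2 ≥ 5 gives C(7,2) = 21; x_3 ≥ 5 gives C(7,2) = 21. Together 57.
Add back pairs where two caps are both exceeded: 0 + 0 + 1 = 1.
By inclusion–exclusion the count is 66 − 57 + 1 = 10.

10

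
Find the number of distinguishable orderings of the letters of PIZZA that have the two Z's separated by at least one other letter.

There are 5!/(2!) = 60 arrangements of PIZZA in total.
Arrangements with the Z's together: treat ZZ as one letter, giving (4)! = 24.
Hence 60 − 24 = 36.

36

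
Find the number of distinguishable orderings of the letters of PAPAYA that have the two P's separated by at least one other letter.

Total arrangements of PAPAYA: 6!/(3!·2!) = 60.
Arrangements with the P's together: treat PP as one letter, giving (5)!/(3!) = 20.
Subtracting, 60 − 20 = 40 arrangements keep the P's apart.

40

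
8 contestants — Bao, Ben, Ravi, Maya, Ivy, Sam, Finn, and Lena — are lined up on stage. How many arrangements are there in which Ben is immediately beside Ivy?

Glue Ben and Ivy into one block (2 internal orders), leaving 7 units to arrange in a row.
So the count is 2·(7)! = 10080.

10080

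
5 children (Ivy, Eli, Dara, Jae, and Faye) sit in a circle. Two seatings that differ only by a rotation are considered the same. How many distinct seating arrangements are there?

Around a circle, 5 distinct people have 5!/5 = (4)! = 24 rotationally distinct seatings.

24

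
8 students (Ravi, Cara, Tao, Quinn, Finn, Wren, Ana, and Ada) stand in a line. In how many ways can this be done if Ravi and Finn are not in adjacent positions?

30240

There are 8! = 40320 arrangements in all. If Ravi and Finn are adjacent, merging them into one block gives 2·(7)! = 10080 arrangements.
Complementary counting: 40320 − 10080 = 30240.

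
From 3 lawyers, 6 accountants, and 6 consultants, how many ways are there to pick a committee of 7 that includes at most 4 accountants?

6210

Split by how many accountants are chosen (0 through 4).
Sum: C(6,0)·C(9,7) + C(6,1)·C(9,6) + C(6,2)·C(9,5) + C(6,3)·C(9,4) + C(6,4)·C(9,3) = 36 + 504 + 1890 + 2520 + 1260 = 6210.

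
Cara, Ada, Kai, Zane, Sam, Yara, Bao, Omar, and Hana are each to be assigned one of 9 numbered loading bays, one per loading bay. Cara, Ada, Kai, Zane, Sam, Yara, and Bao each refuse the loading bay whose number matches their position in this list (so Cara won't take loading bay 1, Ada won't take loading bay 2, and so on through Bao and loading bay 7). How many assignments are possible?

Let Aᵢ (for 1 ≤ i ≤ 7) be the placements that put person i in their forbidden loading bay. Any j of these fix j positions, leaving (9−j)! ways to fill the rest, and there are C(7,j) ways to pick which j.
By inclusion–exclusion, the number of valid placements is Σ_{j=0}^{7} (−1)^j C(7,j)·(9−j)!.
Computing: 362880 − 282240 + 105840 − 25200 + 4200 − 504 + 42 − 2 = 165016.

165016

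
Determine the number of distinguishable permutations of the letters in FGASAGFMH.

45360

The 9 letters of FGASAGFMH have repeats: A appearing twice, F appearing twice, and G appearing twice.
The number of distinct arrangements is 9!/(2!·2!·2!) = 362880/8 = 45360.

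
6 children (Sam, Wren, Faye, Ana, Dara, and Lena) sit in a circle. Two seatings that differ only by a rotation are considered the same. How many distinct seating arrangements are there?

120

Fix one person's seat to break rotational symmetry; the remaining 5 people can be arranged in (5)! = 120 ways.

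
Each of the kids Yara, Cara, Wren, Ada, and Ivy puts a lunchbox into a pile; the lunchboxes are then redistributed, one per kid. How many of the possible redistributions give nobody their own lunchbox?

44

Count assignments avoiding every fixed point. For any j of the 5 kids fixed to their own lunchbox, the other 5−j can be arranged in (5−j)! ways.
By inclusion–exclusion this is Σ_{j=0}^{5} (−1)^j C(5,j)·(5−j)!.
Computing: 120 − 120 + 60 − 20 + 5 − 1 = 44.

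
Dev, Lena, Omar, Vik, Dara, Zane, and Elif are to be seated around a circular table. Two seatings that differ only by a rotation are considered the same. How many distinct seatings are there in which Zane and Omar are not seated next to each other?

Without the restriction there are (6)! = 720 seatings.
Those with Zane next to Omar: fuse the pair into one unit and seat 6 units around a circle — 2·(5)! = 240.
Subtracting, 720 − 240 = 480.

480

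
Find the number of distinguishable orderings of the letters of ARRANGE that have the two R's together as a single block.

360

Treat the 2 copies of R as a single block. The multiset to arrange is then {RR, A, A, E, G, N}, 6 items in all.
That gives (6)!/(2!) = 360 arrangements.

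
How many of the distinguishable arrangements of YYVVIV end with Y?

20

Fix Y in the last position and arrange the remaining 5 letters.
Those 5 letters have V appearing 3 times, giving (5)!/(3!) = 20.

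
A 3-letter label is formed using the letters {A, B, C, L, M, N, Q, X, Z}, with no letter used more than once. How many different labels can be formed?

With no repetition, fill the 3 letters in order: 9 choices, then 8, down to 7.
That product is 9 × 8 × 7 = 504.

504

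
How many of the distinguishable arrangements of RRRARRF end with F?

Fix F in the last position and arrange the remaining 6 letters.
Those 6 letters have R appearing 5 times, giving (6)!/(5!) = 6.

6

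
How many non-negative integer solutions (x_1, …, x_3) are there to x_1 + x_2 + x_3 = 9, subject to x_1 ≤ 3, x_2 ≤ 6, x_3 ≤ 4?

14

Without the upper bounds there are C(11,2) = 55 ways to split 9 among 3 variables.
Subtract solutions that violate a single cap (substitute x_i' = x_i − (cap_i+1)): x_1 ≥ 4 gives C(7,2) = 21; x_2 ≥ 7 gives C(4,2) = 6; x_3 ≥ 5 gives C(6,2) = 15. Together 42.
Add back pairs where two caps are both exceeded: 0 + 1 + 0 = 1.
By inclusion–exclusion the count is 55 − 42 + 1 = 14.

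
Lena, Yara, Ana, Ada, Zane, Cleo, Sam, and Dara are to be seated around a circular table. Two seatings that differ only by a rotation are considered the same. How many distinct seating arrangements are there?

5040

Fix one person's seat to break rotational symmetry; the remaining 7 people can be arranged in (7)! = 5040 ways.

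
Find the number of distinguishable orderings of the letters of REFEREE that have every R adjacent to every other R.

Treat the 2 copies of R as a single block. The multiset to arrange is then {RR, E, E, E, E, F}, 6 items in all.
That gives (6)!/(4!) = 30 arrangements.

30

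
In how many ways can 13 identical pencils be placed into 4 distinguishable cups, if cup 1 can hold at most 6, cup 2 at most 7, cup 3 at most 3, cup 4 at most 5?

115

Ignoring the caps, the number of non-negative solutions to x_1+…+x_4 = 13 is C(16,3) = 560.
Subtract solutions that violate a single cap (substitute x_i' = x_i − (cap_i+1)): x_1 ≥ 7 gives C(9,3) = 84; x_2 ≥ 8 gives C(8,3) = 56; x_3 ≥ 4 gives C(12,3) = 220; x_4 ≥ 6 gives C(10,3) = 120. Together 480.
Add back pairs where two caps are both exceeded: 0 + 10 + 1 + 4 + 0 + 20 = 35.
By inclusion–exclusion the count is 560 − 480 + 35 = 115.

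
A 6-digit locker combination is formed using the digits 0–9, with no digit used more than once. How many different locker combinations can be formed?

With no repetition, fill the 6 digits in order: 10 choices, then 9, down to 5.
That product is 10 × 9 × 8 × 7 × 6 × 5 = 151200.

151200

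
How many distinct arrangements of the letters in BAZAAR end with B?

20

Fix B in the last position and arrange the remaining 5 letters.
Those 5 letters have A appearing 3 times, giving (5)!/(3!) = 20.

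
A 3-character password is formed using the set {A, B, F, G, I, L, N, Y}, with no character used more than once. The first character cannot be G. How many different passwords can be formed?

294

The first character has 8−1 = 7 choices (anything except G).
The remaining 2 characters are filled from the other 7 symbols without repetition: 7 × 6 = 42.
Total: 7 × 42 = 294.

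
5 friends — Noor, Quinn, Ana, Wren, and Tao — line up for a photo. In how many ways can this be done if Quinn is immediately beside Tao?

48

Treat {Quinn, Tao} as a single unit. There are 4 units to order, and the pair itself can be ordered 2 ways.
That gives 2 × 4! = 2 × 24 = 48.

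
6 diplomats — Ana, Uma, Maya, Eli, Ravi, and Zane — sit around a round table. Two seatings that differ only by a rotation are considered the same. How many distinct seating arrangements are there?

120

Around a circle, 6 distinct people have 6!/6 = (5)! = 120 rotationally distinct seatings.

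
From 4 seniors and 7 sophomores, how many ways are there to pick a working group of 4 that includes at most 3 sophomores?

Split by how many sophomores are chosen (0 through 3).
Sum: C(7,0)·C(4,4) + C(7,1)·C(4,3) + C(7,2)·C(4,2) + C(7,3)·C(4,1) = 1 + 28 + 126 + 140 = 295.

295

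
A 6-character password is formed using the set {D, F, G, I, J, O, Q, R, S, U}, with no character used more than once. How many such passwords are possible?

151200

This is a permutation of 6 out of 10: P(10,6) = 10!/4!.
That product is 10 × 9 × 8 × 7 × 6 × 5 = 151200.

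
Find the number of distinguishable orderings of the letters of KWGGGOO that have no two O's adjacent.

300

There are 7!/(3!·2!) = 420 arrangements of KWGGGOO in total.
Arrangements with the O's together: treat OO as one letter, giving (6)!/(3!) = 120.
Hence 420 − 120 = 300.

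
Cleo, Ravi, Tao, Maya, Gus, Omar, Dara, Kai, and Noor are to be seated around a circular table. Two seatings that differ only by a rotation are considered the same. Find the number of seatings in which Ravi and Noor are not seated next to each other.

30240

All circular seatings of 9 people number (8)! = 40320.
Seatings with Ravi beside Noor: treat them as a block with 2 internal orders, giving 2 × (7)! = 10080.
Subtracting, 40320 − 10080 = 30240.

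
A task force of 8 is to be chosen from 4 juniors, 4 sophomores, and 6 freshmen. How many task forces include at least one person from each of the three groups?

2912

With no constraint there are C(14,8) = 3003 possible selections.
Selections missing a whole group: no juniors → C(10,8) = 45; no sophomores → C(10,8) = 45; no freshmen → C(8,8) = 1.
Add back selections omitting two groups (i.e. drawn from a single group): C(4,8) + C(4,8) + C(6,8) = 0.
By inclusion–exclusion: 3003 − 91 + 0 = 2912.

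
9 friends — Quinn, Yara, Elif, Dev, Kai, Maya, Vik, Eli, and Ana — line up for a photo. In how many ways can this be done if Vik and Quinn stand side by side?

80640

Place the 7 others and the Vik-Quinn pair as 8 objects in a line; the pair has 2 internal arrangements.
That gives 2 × 8! = 2 × 40320 = 80640.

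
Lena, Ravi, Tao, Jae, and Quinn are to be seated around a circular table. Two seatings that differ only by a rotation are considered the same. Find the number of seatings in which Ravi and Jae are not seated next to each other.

12

All circular seatings of 5 people number (4)! = 24.
Those with Ravi next to Jae: fuse the pair into one unit and seat 4 units around a circle — 2·(3)! = 12.
Subtracting, 24 − 12 = 12.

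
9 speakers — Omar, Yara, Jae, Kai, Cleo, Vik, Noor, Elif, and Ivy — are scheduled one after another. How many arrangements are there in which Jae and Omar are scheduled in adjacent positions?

Place the 7 others and the Jae-Omar pair as 8 objects in a line; the pair has 2 internal arrangements.
That gives 2 × 8! = 2 × 40320 = 80640.

80640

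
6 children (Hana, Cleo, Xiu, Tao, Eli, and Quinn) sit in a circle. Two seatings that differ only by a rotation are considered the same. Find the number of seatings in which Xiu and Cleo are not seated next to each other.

All circular seatings of 6 people number (5)! = 120.
Those with Xiu next to Cleo: fuse the pair into one unit and seat 5 units around a circle — 2·(4)! = 48.
Subtracting, 120 − 48 = 72.

72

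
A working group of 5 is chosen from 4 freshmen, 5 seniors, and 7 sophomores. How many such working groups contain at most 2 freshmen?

4092

Split by how many freshmen are chosen (0 through 2).
Sum: C(4,0)·C(12,5) + C(4,1)·C(12,4) + C(4,2)·C(12,3) = 792 + 1980 + 1320 = 4092.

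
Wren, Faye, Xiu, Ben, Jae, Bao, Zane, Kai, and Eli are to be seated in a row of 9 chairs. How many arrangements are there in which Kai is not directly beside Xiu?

Of the 9! = 362880 arrangements, those with Kai and Xiu adjacent number 2 × 8! = 80640 (treat the pair as a block with 2 internal orders).
So 362880 − 80640 = 282240 arrangements keep them apart.

282240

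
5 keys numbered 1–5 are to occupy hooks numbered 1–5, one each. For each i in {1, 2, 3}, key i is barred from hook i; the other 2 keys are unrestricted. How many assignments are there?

Let Aᵢ (for i ∈ {1, 2, 3}) be the placements that put key i in its forbidden hook. Any j of these fix j positions, leaving (5−j)! ways to fill the rest, and there are C(3,j) ways to pick which j.
By inclusion–exclusion, the number of valid placements is Σ_{j=0}^{3} (−1)^j C(3,j)·(5−j)!.
Computing: 120 − 72 + 18 − 2 = 64.

64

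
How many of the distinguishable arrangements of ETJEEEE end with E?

With the last slot taken by E, it remains to arrange the other 6 letters (TJEEEE).
Those 6 letters have E appearing 4 times, giving (6)!/(4!) = 30.

30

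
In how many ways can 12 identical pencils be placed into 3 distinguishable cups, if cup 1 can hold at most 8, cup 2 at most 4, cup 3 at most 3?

Without the upper bounds there are C(14,2) = 91 ways to split 12 among 3 cups.
Subtract solutions that violate a single cap (substitute x_i' = x_i − (cap_i+1)): x_1 ≥ 9 gives C(5,2) = 10; x_2 ≥ 5 gives C(9,2) = 36; x_3 ≥ 4 gives C(10,2) = 45. Together 91.
Add back pairs where two caps are both exceeded: 0 + 0 + 10 = 10.
By inclusion–exclusion the count is 91 − 91 + 10 = 10.

10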